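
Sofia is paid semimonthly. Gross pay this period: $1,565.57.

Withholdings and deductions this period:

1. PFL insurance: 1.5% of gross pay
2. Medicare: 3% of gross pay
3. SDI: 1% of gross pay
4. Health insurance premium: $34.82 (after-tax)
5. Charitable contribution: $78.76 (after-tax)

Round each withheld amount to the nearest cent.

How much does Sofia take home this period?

$1,365.88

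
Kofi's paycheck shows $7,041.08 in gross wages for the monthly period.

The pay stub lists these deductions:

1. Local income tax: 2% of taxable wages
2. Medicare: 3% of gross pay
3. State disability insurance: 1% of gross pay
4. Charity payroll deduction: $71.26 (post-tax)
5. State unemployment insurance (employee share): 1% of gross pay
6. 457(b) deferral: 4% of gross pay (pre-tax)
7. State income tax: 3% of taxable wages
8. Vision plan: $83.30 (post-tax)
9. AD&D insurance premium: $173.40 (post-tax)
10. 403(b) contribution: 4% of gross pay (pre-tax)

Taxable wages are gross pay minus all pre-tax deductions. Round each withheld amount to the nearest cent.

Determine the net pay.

457(b) deferral: $7,041.08 × 0.04 = $281.64
403(b) contribution: $7,041.08 × 0.04 = $281.64
Pre-tax total = $281.64 + $281.64 = $563.28
Taxable wages = $7,041.08 − $563.28 = $6,477.80
State income tax: $6,477.80 × 0.03 = $194.33
Local income tax: $6,477.80 × 0.02 = $129.56
State unemployment insurance (employee share): $7,041.08 × 0.01 = $70.41
Medicare: $7,041.08 × 0.03 = $211.23
State disability insurance: $7,041.08 × 0.01 = $70.41
Vision plan: $83.30
Charity payroll deduction: $71.26
AD&D insurance premium: $173.40
Total deductions = $281.64 + $281.64 + $194.33 + $129.56 + $70.41 + $211.23 + $70.41 + $83.30 + $71.26 + $173.40 = $1,567.18
Net pay = $7,041.08 − $1,567.18 = $5,473.90

$5,473.90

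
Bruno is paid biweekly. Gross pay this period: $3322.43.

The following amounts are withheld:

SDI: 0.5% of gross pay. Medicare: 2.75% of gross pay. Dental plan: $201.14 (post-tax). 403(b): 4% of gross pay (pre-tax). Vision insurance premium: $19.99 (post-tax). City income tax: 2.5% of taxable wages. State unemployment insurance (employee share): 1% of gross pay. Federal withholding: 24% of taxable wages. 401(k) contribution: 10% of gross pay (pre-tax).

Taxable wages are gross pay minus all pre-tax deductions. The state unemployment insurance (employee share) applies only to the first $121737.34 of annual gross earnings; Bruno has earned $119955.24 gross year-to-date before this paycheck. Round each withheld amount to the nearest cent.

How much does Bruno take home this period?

$1753.18

403(b): $3322.43 × 0.04 = $132.90
401(k) contribution: $3322.43 × 0.1 = $332.24
Pre-tax total = $132.90 + $332.24 = $465.14
Taxable wages = $3322.43 − $465.14 = $2857.29
Federal withholding: $2857.29 × 0.24 = $685.75
City income tax: $2857.29 × 0.025 = $71.43
SDI: $3322.43 × 0.005 = $16.61
Medicare: $3322.43 × 0.0275 = $91.37
State unemployment insurance (employee share): only $121737.34 − $119955.24 = $1782.10 of this check is subject → $1782.10 × 0.01 = $17.82
Vision insurance premium: $19.99
Dental plan: $201.14
Total deductions = $132.90 + $332.24 + $685.75 + $71.43 + $16.61 + $91.37 + $17.82 + $19.99 + $201.14 = $1569.25
Net pay = $3322.43 − $1569.25 = $1753.18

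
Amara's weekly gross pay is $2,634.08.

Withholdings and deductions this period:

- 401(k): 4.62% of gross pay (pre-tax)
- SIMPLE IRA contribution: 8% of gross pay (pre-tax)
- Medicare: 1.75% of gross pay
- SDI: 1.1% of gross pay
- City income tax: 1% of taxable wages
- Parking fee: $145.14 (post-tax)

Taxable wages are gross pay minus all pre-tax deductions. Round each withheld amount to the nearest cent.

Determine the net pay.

SIMPLE IRA contribution: $2,634.08 × 0.08 = $210.73
401(k): $2,634.08 × 0.0462 = $121.69
Pre-tax total = $210.73 + $121.69 = $332.42
Taxable wages = $2,634.08 − $332.42 = $2,301.66
City income tax: $2,301.66 × 0.01 = $23.02
SDI: $2,634.08 × 0.011 = $28.97
Medicare: $2,634.08 × 0.0175 = $46.10
Parking fee: $145.14
Total deductions = $210.73 + $121.69 + $23.02 + $28.97 + $46.10 + $145.14 = $575.65
Net pay = $2,634.08 − $575.65 = $2,058.43

$2,058.43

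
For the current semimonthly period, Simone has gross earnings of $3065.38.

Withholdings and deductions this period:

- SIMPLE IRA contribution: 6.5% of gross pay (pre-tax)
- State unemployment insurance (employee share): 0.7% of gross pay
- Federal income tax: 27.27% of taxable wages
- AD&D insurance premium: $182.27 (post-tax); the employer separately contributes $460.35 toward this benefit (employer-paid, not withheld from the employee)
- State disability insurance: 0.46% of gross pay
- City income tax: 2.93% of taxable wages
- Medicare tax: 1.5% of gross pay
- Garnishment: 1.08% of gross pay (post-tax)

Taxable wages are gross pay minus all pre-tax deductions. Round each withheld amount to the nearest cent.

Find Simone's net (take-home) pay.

$1703.64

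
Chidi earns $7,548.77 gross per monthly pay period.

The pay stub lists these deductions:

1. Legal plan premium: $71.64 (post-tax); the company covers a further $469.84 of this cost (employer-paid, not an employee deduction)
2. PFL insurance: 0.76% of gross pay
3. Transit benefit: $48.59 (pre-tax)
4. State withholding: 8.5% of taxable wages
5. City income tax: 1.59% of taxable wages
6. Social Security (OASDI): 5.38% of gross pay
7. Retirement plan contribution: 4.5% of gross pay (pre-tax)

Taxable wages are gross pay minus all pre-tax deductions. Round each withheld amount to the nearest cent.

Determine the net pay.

Retirement plan contribution: $7,548.77 × 0.045 = $339.69
Transit benefit: $48.59
Pre-tax total = $339.69 + $48.59 = $388.28
Taxable wages = $7,548.77 − $388.28 = $7,160.49
City income tax: $7,160.49 × 0.0159 = $113.85
State withholding: $7,160.49 × 0.085 = $608.64
Social Security (OASDI): $7,548.77 × 0.0538 = $406.12
PFL insurance: $7,548.77 × 0.0076 = $57.37
Legal plan premium: $71.64
(Employer's $469.84 toward legal plan premium is not withheld from the employee.)
Total deductions = $339.69 + $48.59 + $113.85 + $608.64 + $406.12 + $57.37 + $71.64 = $1,645.90
Net pay = $7,548.77 − $1,645.90 = $5,902.87

$5,902.87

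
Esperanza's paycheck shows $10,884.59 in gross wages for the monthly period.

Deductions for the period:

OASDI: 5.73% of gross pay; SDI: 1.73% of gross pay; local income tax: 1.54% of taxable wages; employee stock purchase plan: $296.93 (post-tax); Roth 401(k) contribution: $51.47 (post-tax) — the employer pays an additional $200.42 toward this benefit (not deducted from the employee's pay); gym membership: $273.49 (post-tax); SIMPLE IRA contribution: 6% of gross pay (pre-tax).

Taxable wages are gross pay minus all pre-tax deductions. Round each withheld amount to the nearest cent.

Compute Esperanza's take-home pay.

SIMPLE IRA contribution: $10,884.59 × 0.06 = $653.08
Taxable wages = $10,884.59 − $653.08 = $10,231.51
Local income tax: $10,231.51 × 0.0154 = $157.57
OASDI: $10,884.59 × 0.0573 = $623.69
SDI: $10,884.59 × 0.0173 = $188.30
Employee stock purchase plan: $296.93
Roth 401(k) contribution: $51.47
Gym membership: $273.49
(Employer's $200.42 toward Roth 401(k) contribution is not withheld from the employee.)
Total deductions = $653.08 + $157.57 + $623.69 + $188.30 + $296.93 + $51.47 + $273.49 = $2,244.53
Net pay = $10,884.59 − $2,244.53 = $8,640.06

$8,640.06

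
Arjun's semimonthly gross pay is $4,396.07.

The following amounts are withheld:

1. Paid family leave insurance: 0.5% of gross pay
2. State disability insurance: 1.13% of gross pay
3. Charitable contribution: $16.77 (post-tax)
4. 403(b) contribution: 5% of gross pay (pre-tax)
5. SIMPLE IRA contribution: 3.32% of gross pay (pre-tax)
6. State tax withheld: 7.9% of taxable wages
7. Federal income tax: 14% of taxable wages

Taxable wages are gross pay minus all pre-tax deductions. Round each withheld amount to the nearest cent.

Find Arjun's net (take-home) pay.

$3,059.25

SIMPLE IRA contribution: $4,396.07 × 0.0332 = $145.95
403(b) contribution: $4,396.07 × 0.05 = $219.80
Pre-tax total = $145.95 + $219.80 = $365.75
Taxable wages = $4,396.07 − $365.75 = $4,030.32
Federal income tax: $4,030.32 × 0.14 = $564.24
State tax withheld: $4,030.32 × 0.079 = $318.40
Paid family leave insurance: $4,396.07 × 0.005 = $21.98
State disability insurance: $4,396.07 × 0.0113 = $49.68
Charitable contribution: $16.77
Total deductions = $145.95 + $219.80 + $564.24 + $318.40 + $21.98 + $49.68 + $16.77 = $1,336.82
Net pay = $4,396.07 − $1,336.82 = $3,059.25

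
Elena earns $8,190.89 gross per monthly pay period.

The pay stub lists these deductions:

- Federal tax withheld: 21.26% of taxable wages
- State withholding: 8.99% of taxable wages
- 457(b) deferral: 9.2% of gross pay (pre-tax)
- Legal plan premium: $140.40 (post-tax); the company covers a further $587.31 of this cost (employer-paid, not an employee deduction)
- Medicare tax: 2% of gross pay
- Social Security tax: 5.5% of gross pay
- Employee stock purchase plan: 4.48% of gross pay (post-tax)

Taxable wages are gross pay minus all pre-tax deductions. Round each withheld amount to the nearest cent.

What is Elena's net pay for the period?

$4,065.86

457(b) deferral: $8,190.89 × 0.092 = $753.56
Taxable wages = $8,190.89 − $753.56 = $7,437.33
State withholding: $7,437.33 × 0.0899 = $668.62
Federal tax withheld: $7,437.33 × 0.2126 = $1,581.18
Social Security tax: $8,190.89 × 0.055 = $450.50
Medicare tax: $8,190.89 × 0.02 = $163.82
Employee stock purchase plan: $8,190.89 × 0.0448 = $366.95
Legal plan premium: $140.40
(Employer's $587.31 toward legal plan premium is not withheld from the employee.)
Total deductions = $753.56 + $668.62 + $1,581.18 + $450.50 + $163.82 + $366.95 + $140.40 = $4,125.03
Net pay = $8,190.89 − $4,125.03 = $4,065.86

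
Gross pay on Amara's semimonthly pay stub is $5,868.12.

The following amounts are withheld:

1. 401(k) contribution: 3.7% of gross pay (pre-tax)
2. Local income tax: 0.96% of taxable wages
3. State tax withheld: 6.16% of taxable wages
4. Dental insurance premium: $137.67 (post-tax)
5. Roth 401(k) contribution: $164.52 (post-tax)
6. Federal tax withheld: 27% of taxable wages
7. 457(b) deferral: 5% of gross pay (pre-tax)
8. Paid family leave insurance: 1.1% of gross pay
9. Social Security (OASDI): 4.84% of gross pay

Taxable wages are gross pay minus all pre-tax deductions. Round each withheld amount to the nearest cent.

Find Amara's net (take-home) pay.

401(k) contribution: $5,868.12 × 0.037 = $217.12
457(b) deferral: $5,868.12 × 0.05 = $293.41
Pre-tax total = $217.12 + $293.41 = $510.53
Taxable wages = $5,868.12 − $510.53 = $5,357.59
State tax withheld: $5,357.59 × 0.0616 = $330.03
Federal tax withheld: $5,357.59 × 0.27 = $1,446.55
Local income tax: $5,357.59 × 0.0096 = $51.43
Social Security (OASDI): $5,868.12 × 0.0484 = $284.02
Paid family leave insurance: $5,868.12 × 0.011 = $64.55
Roth 401(k) contribution: $164.52
Dental insurance premium: $137.67
Total deductions = $217.12 + $293.41 + $330.03 + $1,446.55 + $51.43 + $284.02 + $64.55 + $164.52 + $137.67 = $2,989.30
Net pay = $5,868.12 − $2,989.30 = $2,878.82

$2,878.82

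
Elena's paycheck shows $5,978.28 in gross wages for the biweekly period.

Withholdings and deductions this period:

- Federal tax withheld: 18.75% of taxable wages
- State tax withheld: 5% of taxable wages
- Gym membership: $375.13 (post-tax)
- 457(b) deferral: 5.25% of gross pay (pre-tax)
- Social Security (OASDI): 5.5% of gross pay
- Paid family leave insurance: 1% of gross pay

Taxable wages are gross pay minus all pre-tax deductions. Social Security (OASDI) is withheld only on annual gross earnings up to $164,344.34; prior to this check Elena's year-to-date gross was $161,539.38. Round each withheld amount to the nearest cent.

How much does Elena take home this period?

$3,729.94

457(b) deferral: $5,978.28 × 0.0525 = $313.86
Taxable wages = $5,978.28 − $313.86 = $5,664.42
State tax withheld: $5,664.42 × 0.05 = $283.22
Federal tax withheld: $5,664.42 × 0.1875 = $1,062.08
Social Security (OASDI): only $164,344.34 − $161,539.38 = $2,804.96 of this check is subject → $2,804.96 × 0.055 = $154.27
Paid family leave insurance: $5,978.28 × 0.01 = $59.78
Gym membership: $375.13
Total deductions = $313.86 + $283.22 + $1,062.08 + $154.27 + $59.78 + $375.13 = $2,248.34
Net pay = $5,978.28 − $2,248.34 = $3,729.94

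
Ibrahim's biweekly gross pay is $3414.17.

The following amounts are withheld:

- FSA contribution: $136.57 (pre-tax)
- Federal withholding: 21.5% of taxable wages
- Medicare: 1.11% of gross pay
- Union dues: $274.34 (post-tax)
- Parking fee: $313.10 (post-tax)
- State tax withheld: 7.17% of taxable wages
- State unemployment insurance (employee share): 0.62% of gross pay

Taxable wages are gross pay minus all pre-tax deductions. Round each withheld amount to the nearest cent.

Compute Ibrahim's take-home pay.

FSA contribution: $136.57
Taxable wages = $3414.17 − $136.57 = $3277.60
Federal withholding: $3277.60 × 0.215 = $704.68
State tax withheld: $3277.60 × 0.0717 = $235.00
State unemployment insurance (employee share): $3414.17 × 0.0062 = $21.17
Medicare: $3414.17 × 0.0111 = $37.90
Parking fee: $313.10
Union dues: $274.34
Total deductions = $136.57 + $704.68 + $235.00 + $21.17 + $37.90 + $313.10 + $274.34 = $1722.76
Net pay = $3414.17 − $1722.76 = $1691.41

$1691.41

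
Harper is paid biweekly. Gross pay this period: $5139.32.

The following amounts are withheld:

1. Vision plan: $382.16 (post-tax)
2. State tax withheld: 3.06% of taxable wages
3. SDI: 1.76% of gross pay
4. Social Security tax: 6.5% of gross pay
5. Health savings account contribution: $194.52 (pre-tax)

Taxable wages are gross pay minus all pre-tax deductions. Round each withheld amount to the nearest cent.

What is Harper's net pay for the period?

$3986.82

Health savings account contribution: $194.52
Taxable wages = $5139.32 − $194.52 = $4944.80
State tax withheld: $4944.80 × 0.0306 = $151.31
SDI: $5139.32 × 0.0176 = $90.45
Social Security tax: $5139.32 × 0.065 = $334.06
Vision plan: $382.16
Total deductions = $194.52 + $151.31 + $90.45 + $334.06 + $382.16 = $1152.50
Net pay = $5139.32 − $1152.50 = $3986.82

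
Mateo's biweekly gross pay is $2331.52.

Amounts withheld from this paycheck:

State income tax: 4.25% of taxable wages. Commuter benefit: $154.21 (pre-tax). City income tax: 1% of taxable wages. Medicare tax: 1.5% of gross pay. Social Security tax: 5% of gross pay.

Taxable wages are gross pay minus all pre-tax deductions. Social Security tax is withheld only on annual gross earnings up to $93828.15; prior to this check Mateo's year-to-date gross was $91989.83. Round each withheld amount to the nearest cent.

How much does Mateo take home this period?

$1936.11

Commuter benefit: $154.21
Taxable wages = $2331.52 − $154.21 = $2177.31
State income tax: $2177.31 × 0.0425 = $92.54
City income tax: $2177.31 × 0.01 = $21.77
Medicare tax: $2331.52 × 0.015 = $34.97
Social Security tax: only $93828.15 − $91989.83 = $1838.32 of this check is subject → $1838.32 × 0.05 = $91.92
Total deductions = $154.21 + $92.54 + $21.77 + $34.97 + $91.92 = $395.41
Net pay = $2331.52 − $395.41 = $1936.11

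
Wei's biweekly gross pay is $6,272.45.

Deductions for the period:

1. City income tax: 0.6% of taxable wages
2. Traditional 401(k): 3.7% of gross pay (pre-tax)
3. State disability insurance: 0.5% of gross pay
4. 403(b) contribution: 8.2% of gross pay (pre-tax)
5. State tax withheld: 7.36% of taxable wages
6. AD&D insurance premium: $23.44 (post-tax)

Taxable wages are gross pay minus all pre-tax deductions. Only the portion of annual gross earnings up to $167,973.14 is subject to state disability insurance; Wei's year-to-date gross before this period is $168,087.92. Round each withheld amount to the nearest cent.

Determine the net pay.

Traditional 401(k): $6,272.45 × 0.037 = $232.08
403(b) contribution: $6,272.45 × 0.082 = $514.34
Pre-tax total = $232.08 + $514.34 = $746.42
Taxable wages = $6,272.45 − $746.42 = $5,526.03
City income tax: $5,526.03 × 0.006 = $33.16
State tax withheld: $5,526.03 × 0.0736 = $406.72
State disability insurance: annual cap $167,973.14 already reached (YTD $168,087.92), so $0.00
AD&D insurance premium: $23.44
Total deductions = $232.08 + $514.34 + $33.16 + $406.72 + $0.00 + $23.44 = $1,209.74
Net pay = $6,272.45 − $1,209.74 = $5,062.71

$5,062.71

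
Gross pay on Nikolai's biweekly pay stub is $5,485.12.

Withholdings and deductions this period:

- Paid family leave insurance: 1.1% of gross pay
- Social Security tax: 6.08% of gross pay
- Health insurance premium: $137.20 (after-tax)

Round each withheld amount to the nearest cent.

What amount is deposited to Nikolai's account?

Social Security tax: $5,485.12 × 0.0608 = $333.50
Paid family leave insurance: $5,485.12 × 0.011 = $60.34
Health insurance premium: $137.20
Total deductions = $333.50 + $60.34 + $137.20 = $531.04
Net pay = $5,485.12 − $531.04 = $4,954.08

$4,954.08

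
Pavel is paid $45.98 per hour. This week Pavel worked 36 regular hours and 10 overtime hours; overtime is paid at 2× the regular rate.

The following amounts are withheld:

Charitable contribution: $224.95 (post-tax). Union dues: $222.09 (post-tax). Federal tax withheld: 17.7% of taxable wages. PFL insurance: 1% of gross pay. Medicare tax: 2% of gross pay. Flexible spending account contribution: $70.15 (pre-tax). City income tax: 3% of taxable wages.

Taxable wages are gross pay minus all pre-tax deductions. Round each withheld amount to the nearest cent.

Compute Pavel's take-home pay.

$1,461.96

Regular pay: 36 × $45.98 = $1,655.28
Overtime pay: 10 × $45.98 × 2 = $919.60
Gross pay = $1,655.28 + $919.60 = $2,574.88
Flexible spending account contribution: $70.15
Taxable wages = $2,574.88 − $70.15 = $2,504.73
City income tax: $2,504.73 × 0.03 = $75.14
Federal tax withheld: $2,504.73 × 0.177 = $443.34
PFL insurance: $2,574.88 × 0.01 = $25.75
Medicare tax: $2,574.88 × 0.02 = $51.50
Union dues: $222.09
Charitable contribution: $224.95
Total deductions = $70.15 + $75.14 + $443.34 + $25.75 + $51.50 + $222.09 + $224.95 = $1,112.92
Net pay = $2,574.88 − $1,112.92 = $1,461.96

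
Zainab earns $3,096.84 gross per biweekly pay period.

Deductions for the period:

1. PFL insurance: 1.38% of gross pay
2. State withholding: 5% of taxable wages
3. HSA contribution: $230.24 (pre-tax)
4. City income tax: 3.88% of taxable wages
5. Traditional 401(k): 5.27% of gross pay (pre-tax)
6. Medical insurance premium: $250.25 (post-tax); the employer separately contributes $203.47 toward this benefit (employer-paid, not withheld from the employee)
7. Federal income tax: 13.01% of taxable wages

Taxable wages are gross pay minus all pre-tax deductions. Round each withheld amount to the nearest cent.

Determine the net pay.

$1,818.64

HSA contribution: $230.24
Traditional 401(k): $3,096.84 × 0.0527 = $163.20
Pre-tax total = $230.24 + $163.20 = $393.44
Taxable wages = $3,096.84 − $393.44 = $2,703.40
State withholding: $2,703.40 × 0.05 = $135.17
City income tax: $2,703.40 × 0.0388 = $104.89
Federal income tax: $2,703.40 × 0.1301 = $351.71
PFL insurance: $3,096.84 × 0.0138 = $42.74
Medical insurance premium: $250.25
(Employer's $203.47 toward medical insurance premium is not withheld from the employee.)
Total deductions = $230.24 + $163.20 + $135.17 + $104.89 + $351.71 + $42.74 + $250.25 = $1,278.20
Net pay = $3,096.84 − $1,278.20 = $1,818.64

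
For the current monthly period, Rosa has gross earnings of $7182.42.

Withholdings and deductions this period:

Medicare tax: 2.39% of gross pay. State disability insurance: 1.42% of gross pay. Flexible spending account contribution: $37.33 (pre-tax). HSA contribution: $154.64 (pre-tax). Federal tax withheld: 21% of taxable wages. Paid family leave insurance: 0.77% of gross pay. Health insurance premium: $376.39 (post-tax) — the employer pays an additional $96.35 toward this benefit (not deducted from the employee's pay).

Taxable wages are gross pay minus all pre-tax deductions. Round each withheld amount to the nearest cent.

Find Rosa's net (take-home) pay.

$4817.12

HSA contribution: $154.64
Flexible spending account contribution: $37.33
Pre-tax total = $154.64 + $37.33 = $191.97
Taxable wages = $7182.42 − $191.97 = $6990.45
Federal tax withheld: $6990.45 × 0.21 = $1467.99
Medicare tax: $7182.42 × 0.0239 = $171.66
State disability insurance: $7182.42 × 0.0142 = $101.99
Paid family leave insurance: $7182.42 × 0.0077 = $55.30
Health insurance premium: $376.39
(Employer's $96.35 toward health insurance premium is not withheld from the employee.)
Total deductions = $154.64 + $37.33 + $1467.99 + $171.66 + $101.99 + $55.30 + $376.39 = $2365.30
Net pay = $7182.42 − $2365.30 = $4817.12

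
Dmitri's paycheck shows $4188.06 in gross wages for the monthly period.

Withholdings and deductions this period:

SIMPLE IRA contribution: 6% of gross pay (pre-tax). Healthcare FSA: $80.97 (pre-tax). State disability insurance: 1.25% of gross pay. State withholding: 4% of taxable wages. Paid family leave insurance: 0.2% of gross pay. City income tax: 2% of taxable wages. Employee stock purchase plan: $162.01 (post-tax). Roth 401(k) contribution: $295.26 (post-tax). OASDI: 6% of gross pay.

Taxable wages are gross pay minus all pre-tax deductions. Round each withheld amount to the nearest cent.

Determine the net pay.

$2855.18

SIMPLE IRA contribution: $4188.06 × 0.06 = $251.28
Healthcare FSA: $80.97
Pre-tax total = $251.28 + $80.97 = $332.25
Taxable wages = $4188.06 − $332.25 = $3855.81
City income tax: $3855.81 × 0.02 = $77.12
State withholding: $3855.81 × 0.04 = $154.23
State disability insurance: $4188.06 × 0.0125 = $52.35
Paid family leave insurance: $4188.06 × 0.002 = $8.38
OASDI: $4188.06 × 0.06 = $251.28
Roth 401(k) contribution: $295.26
Employee stock purchase plan: $162.01
Total deductions = $251.28 + $80.97 + $77.12 + $154.23 + $52.35 + $8.38 + $251.28 + $295.26 + $162.01 = $1332.88
Net pay = $4188.06 − $1332.88 = $2855.18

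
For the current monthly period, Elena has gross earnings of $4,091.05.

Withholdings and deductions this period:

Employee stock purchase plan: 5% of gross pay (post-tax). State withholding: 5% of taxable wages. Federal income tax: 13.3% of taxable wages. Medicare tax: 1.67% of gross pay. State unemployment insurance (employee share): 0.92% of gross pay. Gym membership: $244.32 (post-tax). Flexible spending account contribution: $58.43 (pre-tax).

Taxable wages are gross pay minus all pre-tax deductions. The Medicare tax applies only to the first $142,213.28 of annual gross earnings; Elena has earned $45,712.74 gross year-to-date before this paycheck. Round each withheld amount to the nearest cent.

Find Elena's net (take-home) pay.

$2,739.82

Flexible spending account contribution: $58.43
Taxable wages = $4,091.05 − $58.43 = $4,032.62
Federal income tax: $4,032.62 × 0.133 = $536.34
State withholding: $4,032.62 × 0.05 = $201.63
State unemployment insurance (employee share): $4,091.05 × 0.0092 = $37.64
Medicare tax: cap not yet reached, full $4,091.05 is subject → $4,091.05 × 0.0167 = $68.32
Employee stock purchase plan: $4,091.05 × 0.05 = $204.55
Gym membership: $244.32
Total deductions = $58.43 + $536.34 + $201.63 + $37.64 + $68.32 + $204.55 + $244.32 = $1,351.23
Net pay = $4,091.05 − $1,351.23 = $2,739.82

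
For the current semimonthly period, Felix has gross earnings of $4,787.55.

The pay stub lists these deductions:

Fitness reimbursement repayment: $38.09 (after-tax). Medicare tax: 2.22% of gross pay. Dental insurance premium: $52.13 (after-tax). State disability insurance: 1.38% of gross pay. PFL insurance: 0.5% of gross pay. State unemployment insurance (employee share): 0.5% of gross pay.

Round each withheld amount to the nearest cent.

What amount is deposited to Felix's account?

$4,477.10

State disability insurance: $4,787.55 × 0.0138 = $66.07
PFL insurance: $4,787.55 × 0.005 = $23.94
Medicare tax: $4,787.55 × 0.0222 = $106.28
State unemployment insurance (employee share): $4,787.55 × 0.005 = $23.94
Dental insurance premium: $52.13
Fitness reimbursement repayment: $38.09
Total deductions = $66.07 + $23.94 + $106.28 + $23.94 + $52.13 + $38.09 = $310.45
Net pay = $4,787.55 − $310.45 = $4,477.10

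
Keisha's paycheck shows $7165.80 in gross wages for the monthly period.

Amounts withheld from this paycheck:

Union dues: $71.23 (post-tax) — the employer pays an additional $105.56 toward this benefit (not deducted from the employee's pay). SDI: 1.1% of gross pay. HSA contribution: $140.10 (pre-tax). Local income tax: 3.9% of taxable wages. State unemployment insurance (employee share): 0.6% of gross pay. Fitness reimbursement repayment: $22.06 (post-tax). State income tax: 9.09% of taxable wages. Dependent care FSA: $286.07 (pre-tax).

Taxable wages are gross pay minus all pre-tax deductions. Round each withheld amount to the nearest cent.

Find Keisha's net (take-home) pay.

$5649.05

Dependent care FSA: $286.07
HSA contribution: $140.10
Pre-tax total = $286.07 + $140.10 = $426.17
Taxable wages = $7165.80 − $426.17 = $6739.63
State income tax: $6739.63 × 0.0909 = $612.63
Local income tax: $6739.63 × 0.039 = $262.85
SDI: $7165.80 × 0.011 = $78.82
State unemployment insurance (employee share): $7165.80 × 0.006 = $42.99
Fitness reimbursement repayment: $22.06
Union dues: $71.23
(Employer's $105.56 toward union dues is not withheld from the employee.)
Total deductions = $286.07 + $140.10 + $612.63 + $262.85 + $78.82 + $42.99 + $22.06 + $71.23 = $1516.75
Net pay = $7165.80 − $1516.75 = $5649.05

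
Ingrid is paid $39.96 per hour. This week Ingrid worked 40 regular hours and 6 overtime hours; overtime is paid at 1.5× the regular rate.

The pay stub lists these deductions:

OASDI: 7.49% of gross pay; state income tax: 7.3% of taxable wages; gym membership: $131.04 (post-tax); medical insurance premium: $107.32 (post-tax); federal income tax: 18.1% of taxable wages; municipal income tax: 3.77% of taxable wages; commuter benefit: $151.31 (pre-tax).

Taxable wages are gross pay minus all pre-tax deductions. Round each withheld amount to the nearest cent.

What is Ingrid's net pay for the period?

Regular pay: 40 × $39.96 = $1,598.40
Overtime pay: 6 × $39.96 × 1.5 = $359.64
Gross pay = $1,598.40 + $359.64 = $1,958.04
Commuter benefit: $151.31
Taxable wages = $1,958.04 − $151.31 = $1,806.73
State income tax: $1,806.73 × 0.073 = $131.89
Federal income tax: $1,806.73 × 0.181 = $327.02
Municipal income tax: $1,806.73 × 0.0377 = $68.11
OASDI: $1,958.04 × 0.0749 = $146.66
Gym membership: $131.04
Medical insurance premium: $107.32
Total deductions = $151.31 + $131.89 + $327.02 + $68.11 + $146.66 + $131.04 + $107.32 = $1,063.35
Net pay = $1,958.04 − $1,063.35 = $894.69

$894.69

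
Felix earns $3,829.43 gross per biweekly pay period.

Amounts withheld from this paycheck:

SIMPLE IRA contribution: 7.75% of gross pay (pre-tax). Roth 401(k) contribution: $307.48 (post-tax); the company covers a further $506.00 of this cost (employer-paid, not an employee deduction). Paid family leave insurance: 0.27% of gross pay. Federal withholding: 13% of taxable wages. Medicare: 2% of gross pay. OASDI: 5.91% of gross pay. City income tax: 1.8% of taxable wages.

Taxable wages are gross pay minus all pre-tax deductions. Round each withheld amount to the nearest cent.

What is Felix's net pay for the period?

$2,389.09

SIMPLE IRA contribution: $3,829.43 × 0.0775 = $296.78
Taxable wages = $3,829.43 − $296.78 = $3,532.65
City income tax: $3,532.65 × 0.018 = $63.59
Federal withholding: $3,532.65 × 0.13 = $459.24
Paid family leave insurance: $3,829.43 × 0.0027 = $10.34
OASDI: $3,829.43 × 0.0591 = $226.32
Medicare: $3,829.43 × 0.02 = $76.59
Roth 401(k) contribution: $307.48
(Employer's $506.00 toward Roth 401(k) contribution is not withheld from the employee.)
Total deductions = $296.78 + $63.59 + $459.24 + $10.34 + $226.32 + $76.59 + $307.48 = $1,440.34
Net pay = $3,829.43 − $1,440.34 = $2,389.09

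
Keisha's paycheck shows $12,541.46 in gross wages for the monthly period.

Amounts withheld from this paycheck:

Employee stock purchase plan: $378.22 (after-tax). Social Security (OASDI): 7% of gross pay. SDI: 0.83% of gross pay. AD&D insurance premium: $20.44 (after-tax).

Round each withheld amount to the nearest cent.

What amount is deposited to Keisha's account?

$11,160.81

SDI: $12,541.46 × 0.0083 = $104.09
Social Security (OASDI): $12,541.46 × 0.07 = $877.90
Employee stock purchase plan: $378.22
AD&D insurance premium: $20.44
Total deductions = $104.09 + $877.90 + $378.22 + $20.44 = $1,380.65
Net pay = $12,541.46 − $1,380.65 = $11,160.81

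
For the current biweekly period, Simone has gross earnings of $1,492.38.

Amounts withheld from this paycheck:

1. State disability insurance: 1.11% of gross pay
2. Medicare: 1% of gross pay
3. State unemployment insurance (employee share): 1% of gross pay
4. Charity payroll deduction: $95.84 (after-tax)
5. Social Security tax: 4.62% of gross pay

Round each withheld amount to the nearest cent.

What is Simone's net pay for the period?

$1,281.18

State unemployment insurance (employee share): $1,492.38 × 0.01 = $14.92
Social Security tax: $1,492.38 × 0.0462 = $68.95
Medicare: $1,492.38 × 0.01 = $14.92
State disability insurance: $1,492.38 × 0.0111 = $16.57
Charity payroll deduction: $95.84
Total deductions = $14.92 + $68.95 + $14.92 + $16.57 + $95.84 = $211.20
Net pay = $1,492.38 − $211.20 = $1,281.18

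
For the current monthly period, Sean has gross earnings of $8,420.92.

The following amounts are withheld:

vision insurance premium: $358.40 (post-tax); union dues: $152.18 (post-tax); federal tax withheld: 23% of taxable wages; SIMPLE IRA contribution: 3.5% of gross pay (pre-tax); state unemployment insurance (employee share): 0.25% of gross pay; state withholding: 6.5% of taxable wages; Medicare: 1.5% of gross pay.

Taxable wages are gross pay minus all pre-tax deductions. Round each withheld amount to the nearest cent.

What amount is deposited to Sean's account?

$5,071.03

SIMPLE IRA contribution: $8,420.92 × 0.035 = $294.73
Taxable wages = $8,420.92 − $294.73 = $8,126.19
Federal tax withheld: $8,126.19 × 0.23 = $1,869.02
State withholding: $8,126.19 × 0.065 = $528.20
State unemployment insurance (employee share): $8,420.92 × 0.0025 = $21.05
Medicare: $8,420.92 × 0.015 = $126.31
Vision insurance premium: $358.40
Union dues: $152.18
Total deductions = $294.73 + $1,869.02 + $528.20 + $21.05 + $126.31 + $358.40 + $152.18 = $3,349.89
Net pay = $8,420.92 − $3,349.89 = $5,071.03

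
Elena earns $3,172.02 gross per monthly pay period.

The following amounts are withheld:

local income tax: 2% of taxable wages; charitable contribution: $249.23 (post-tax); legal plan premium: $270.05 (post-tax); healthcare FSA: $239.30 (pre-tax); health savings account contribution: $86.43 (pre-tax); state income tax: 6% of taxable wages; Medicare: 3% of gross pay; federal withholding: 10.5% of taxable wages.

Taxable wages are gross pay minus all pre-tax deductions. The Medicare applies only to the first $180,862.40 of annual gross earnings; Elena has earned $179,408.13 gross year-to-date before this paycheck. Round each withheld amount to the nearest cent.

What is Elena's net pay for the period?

$1,756.81

Health savings account contribution: $86.43
Healthcare FSA: $239.30
Pre-tax total = $86.43 + $239.30 = $325.73
Taxable wages = $3,172.02 − $325.73 = $2,846.29
Local income tax: $2,846.29 × 0.02 = $56.93
State income tax: $2,846.29 × 0.06 = $170.78
Federal withholding: $2,846.29 × 0.105 = $298.86
Medicare: only $180,862.40 − $179,408.13 = $1,454.27 of this check is subject → $1,454.27 × 0.03 = $43.63
Charitable contribution: $249.23
Legal plan premium: $270.05
Total deductions = $86.43 + $239.30 + $56.93 + $170.78 + $298.86 + $43.63 + $249.23 + $270.05 = $1,415.21
Net pay = $3,172.02 − $1,415.21 = $1,756.81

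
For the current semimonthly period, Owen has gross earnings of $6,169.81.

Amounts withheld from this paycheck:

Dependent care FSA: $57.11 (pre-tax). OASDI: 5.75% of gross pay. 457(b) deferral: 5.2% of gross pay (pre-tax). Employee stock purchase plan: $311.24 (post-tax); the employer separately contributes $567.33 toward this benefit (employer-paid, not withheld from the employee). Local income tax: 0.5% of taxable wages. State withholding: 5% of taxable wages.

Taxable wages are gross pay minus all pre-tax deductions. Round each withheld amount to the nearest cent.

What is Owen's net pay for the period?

$4,807.32

Dependent care FSA: $57.11
457(b) deferral: $6,169.81 × 0.052 = $320.83
Pre-tax total = $57.11 + $320.83 = $377.94
Taxable wages = $6,169.81 − $377.94 = $5,791.87
State withholding: $5,791.87 × 0.05 = $289.59
Local income tax: $5,791.87 × 0.005 = $28.96
OASDI: $6,169.81 × 0.0575 = $354.76
Employee stock purchase plan: $311.24
(Employer's $567.33 toward employee stock purchase plan is not withheld from the employee.)
Total deductions = $57.11 + $320.83 + $289.59 + $28.96 + $354.76 + $311.24 = $1,362.49
Net pay = $6,169.81 − $1,362.49 = $4,807.32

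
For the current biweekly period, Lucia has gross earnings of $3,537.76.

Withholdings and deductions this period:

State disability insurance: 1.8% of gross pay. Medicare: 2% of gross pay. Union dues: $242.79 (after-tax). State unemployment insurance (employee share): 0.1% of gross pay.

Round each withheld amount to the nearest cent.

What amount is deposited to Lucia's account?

$3,156.99

State unemployment insurance (employee share): $3,537.76 × 0.001 = $3.54
Medicare: $3,537.76 × 0.02 = $70.76
State disability insurance: $3,537.76 × 0.018 = $63.68
Union dues: $242.79
Total deductions = $3.54 + $70.76 + $63.68 + $242.79 = $380.77
Net pay = $3,537.76 − $380.77 = $3,156.99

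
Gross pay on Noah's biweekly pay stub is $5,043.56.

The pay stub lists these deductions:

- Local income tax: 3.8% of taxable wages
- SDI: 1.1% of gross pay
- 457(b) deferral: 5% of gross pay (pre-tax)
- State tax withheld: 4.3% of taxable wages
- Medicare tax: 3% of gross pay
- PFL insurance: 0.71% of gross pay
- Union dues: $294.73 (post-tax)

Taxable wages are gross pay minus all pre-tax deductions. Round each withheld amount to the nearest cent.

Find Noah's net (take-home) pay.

457(b) deferral: $5,043.56 × 0.05 = $252.18
Taxable wages = $5,043.56 − $252.18 = $4,791.38
Local income tax: $4,791.38 × 0.038 = $182.07
State tax withheld: $4,791.38 × 0.043 = $206.03
Medicare tax: $5,043.56 × 0.03 = $151.31
SDI: $5,043.56 × 0.011 = $55.48
PFL insurance: $5,043.56 × 0.0071 = $35.81
Union dues: $294.73
Total deductions = $252.18 + $182.07 + $206.03 + $151.31 + $55.48 + $35.81 + $294.73 = $1,177.61
Net pay = $5,043.56 − $1,177.61 = $3,865.95

$3,865.95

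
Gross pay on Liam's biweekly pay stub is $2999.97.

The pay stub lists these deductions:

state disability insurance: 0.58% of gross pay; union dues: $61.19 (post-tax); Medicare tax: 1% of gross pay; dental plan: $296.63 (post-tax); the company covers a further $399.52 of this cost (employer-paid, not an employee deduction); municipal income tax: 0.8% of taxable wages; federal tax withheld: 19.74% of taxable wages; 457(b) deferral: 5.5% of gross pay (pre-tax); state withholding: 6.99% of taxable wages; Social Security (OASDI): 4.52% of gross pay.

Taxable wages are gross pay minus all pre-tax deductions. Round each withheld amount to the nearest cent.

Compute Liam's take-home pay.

$1513.69

457(b) deferral: $2999.97 × 0.055 = $165.00
Taxable wages = $2999.97 − $165.00 = $2834.97
Federal tax withheld: $2834.97 × 0.1974 = $559.62
Municipal income tax: $2834.97 × 0.008 = $22.68
State withholding: $2834.97 × 0.0699 = $198.16
State disability insurance: $2999.97 × 0.0058 = $17.40
Medicare tax: $2999.97 × 0.01 = $30.00
Social Security (OASDI): $2999.97 × 0.0452 = $135.60
Union dues: $61.19
Dental plan: $296.63
(Employer's $399.52 toward dental plan is not withheld from the employee.)
Total deductions = $165.00 + $559.62 + $22.68 + $198.16 + $17.40 + $30.00 + $135.60 + $61.19 + $296.63 = $1486.28
Net pay = $2999.97 − $1486.28 = $1513.69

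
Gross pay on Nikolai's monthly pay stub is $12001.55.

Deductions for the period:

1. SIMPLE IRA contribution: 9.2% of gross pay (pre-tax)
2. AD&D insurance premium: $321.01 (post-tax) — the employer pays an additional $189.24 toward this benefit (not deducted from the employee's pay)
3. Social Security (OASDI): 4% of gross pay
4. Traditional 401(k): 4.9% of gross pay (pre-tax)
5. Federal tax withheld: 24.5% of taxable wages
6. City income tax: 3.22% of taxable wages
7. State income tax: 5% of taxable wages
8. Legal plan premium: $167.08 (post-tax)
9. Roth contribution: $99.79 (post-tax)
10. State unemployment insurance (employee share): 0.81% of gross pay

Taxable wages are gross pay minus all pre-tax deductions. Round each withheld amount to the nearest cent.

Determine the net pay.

$5770.96

Traditional 401(k): $12001.55 × 0.049 = $588.08
SIMPLE IRA contribution: $12001.55 × 0.092 = $1104.14
Pre-tax total = $588.08 + $1104.14 = $1692.22
Taxable wages = $12001.55 − $1692.22 = $10309.33
City income tax: $10309.33 × 0.0322 = $331.96
Federal tax withheld: $10309.33 × 0.245 = $2525.79
State income tax: $10309.33 × 0.05 = $515.47
Social Security (OASDI): $12001.55 × 0.04 = $480.06
State unemployment insurance (employee share): $12001.55 × 0.0081 = $97.21
Roth contribution: $99.79
Legal plan premium: $167.08
AD&D insurance premium: $321.01
(Employer's $189.24 toward AD&D insurance premium is not withheld from the employee.)
Total deductions = $588.08 + $1104.14 + $331.96 + $2525.79 + $515.47 + $480.06 + $97.21 + $99.79 + $167.08 + $321.01 = $6230.59
Net pay = $12001.55 − $6230.59 = $5770.96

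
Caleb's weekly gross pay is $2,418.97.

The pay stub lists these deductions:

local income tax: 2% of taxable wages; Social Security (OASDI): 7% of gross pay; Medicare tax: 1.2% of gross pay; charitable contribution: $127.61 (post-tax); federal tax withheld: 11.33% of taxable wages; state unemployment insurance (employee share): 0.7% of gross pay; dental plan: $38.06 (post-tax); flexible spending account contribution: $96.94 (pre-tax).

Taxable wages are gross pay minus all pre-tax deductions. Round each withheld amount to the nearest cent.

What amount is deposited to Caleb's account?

Flexible spending account contribution: $96.94
Taxable wages = $2,418.97 − $96.94 = $2,322.03
Local income tax: $2,322.03 × 0.02 = $46.44
Federal tax withheld: $2,322.03 × 0.1133 = $263.09
Social Security (OASDI): $2,418.97 × 0.07 = $169.33
Medicare tax: $2,418.97 × 0.012 = $29.03
State unemployment insurance (employee share): $2,418.97 × 0.007 = $16.93
Charitable contribution: $127.61
Dental plan: $38.06
Total deductions = $96.94 + $46.44 + $263.09 + $169.33 + $29.03 + $16.93 + $127.61 + $38.06 = $787.43
Net pay = $2,418.97 − $787.43 = $1,631.54

$1,631.54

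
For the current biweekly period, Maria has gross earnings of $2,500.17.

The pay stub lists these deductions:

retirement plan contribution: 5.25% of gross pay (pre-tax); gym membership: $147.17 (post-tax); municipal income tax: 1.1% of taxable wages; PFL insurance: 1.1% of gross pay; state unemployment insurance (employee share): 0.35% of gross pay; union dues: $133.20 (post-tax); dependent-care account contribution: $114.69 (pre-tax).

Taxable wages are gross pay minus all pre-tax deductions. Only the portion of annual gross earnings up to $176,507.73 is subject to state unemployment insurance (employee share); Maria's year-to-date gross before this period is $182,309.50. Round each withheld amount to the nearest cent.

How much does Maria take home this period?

$1,921.55

Retirement plan contribution: $2,500.17 × 0.0525 = $131.26
Dependent-care account contribution: $114.69
Pre-tax total = $131.26 + $114.69 = $245.95
Taxable wages = $2,500.17 − $245.95 = $2,254.22
Municipal income tax: $2,254.22 × 0.011 = $24.80
PFL insurance: $2,500.17 × 0.011 = $27.50
State unemployment insurance (employee share): annual cap $176,507.73 already reached (YTD $182,309.50), so $0.00
Gym membership: $147.17
Union dues: $133.20
Total deductions = $131.26 + $114.69 + $24.80 + $27.50 + $0.00 + $147.17 + $133.20 = $578.62
Net pay = $2,500.17 − $578.62 = $1,921.55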